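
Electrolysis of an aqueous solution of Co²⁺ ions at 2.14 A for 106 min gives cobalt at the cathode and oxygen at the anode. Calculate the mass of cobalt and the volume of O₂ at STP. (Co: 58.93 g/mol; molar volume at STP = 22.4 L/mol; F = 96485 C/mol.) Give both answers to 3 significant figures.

4.16 g Co; 0.790 L O₂

Q = 2.14 × 6360 = 13610 C; n(e⁻) = 13610 / 96485 = 0.1411 mol
Cathode: Co²⁺ + 2e⁻ → Co → n(Co) = 0.1411/2 = 0.07055 mol → 4.16 g
Anode: 2H₂O → O₂ + 4H⁺ + 4e⁻ → n(O₂) = 0.1411/4 = 0.03528 mol → 0.790 L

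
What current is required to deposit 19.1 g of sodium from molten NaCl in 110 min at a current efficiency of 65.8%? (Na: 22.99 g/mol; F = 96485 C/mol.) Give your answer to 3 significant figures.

n(Na) = 19.1 / 22.99 = 0.8308 mol
Na⁺ + e⁻ → Na, so n(e⁻) = 0.8308 mol
Q = 0.8308 × 96485 / 0.658 = 1.218×10^5 C
I = Q / t = 1.218×10^5 / 6600 s = 18.5 A

18.5 A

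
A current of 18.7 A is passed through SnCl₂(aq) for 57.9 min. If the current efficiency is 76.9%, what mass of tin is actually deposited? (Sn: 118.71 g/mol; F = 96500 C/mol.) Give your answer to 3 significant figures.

30.7 g

Q = 18.7 × 3474 = 64960 C
n(e⁻) = 64960 / 96500 = 0.6732 mol
Sn²⁺ + 2e⁻ → Sn, so theoretical m(Sn) = 0.3366 × 118.71 = 39.96 g
Actual mass = 76.9% × 39.96 = 30.7 g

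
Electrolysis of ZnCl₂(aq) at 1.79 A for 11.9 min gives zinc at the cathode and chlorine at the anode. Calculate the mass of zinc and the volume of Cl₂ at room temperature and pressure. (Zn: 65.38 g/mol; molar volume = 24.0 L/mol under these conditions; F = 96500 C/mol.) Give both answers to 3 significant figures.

0.433 g Zn; 0.159 L Cl₂

Q = 1.79 × 714 = 1278 C; n(e⁻) = 1278 / 96500 = 0.01324 mol
Cathode: Zn²⁺ + 2e⁻ → Zn → n(Zn) = 0.01324/2 = 0.006620 mol → 0.433 g
Anode: 2Cl⁻ → Cl₂ + 2e⁻ → n(Cl₂) = 0.01324/2 = 0.006620 mol → 0.159 L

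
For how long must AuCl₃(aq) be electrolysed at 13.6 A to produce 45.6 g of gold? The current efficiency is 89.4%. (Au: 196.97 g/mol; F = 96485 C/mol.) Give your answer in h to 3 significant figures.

n(Au) = 45.6 / 196.97 = 0.2315 mol
Au³⁺ + 3e⁻ → Au, so n(e⁻) = 3 × 0.2315 = 0.6945 mol
Q = 0.6945 × 96485 / 0.894 = 74950 C
t = Q / I = 74950 / 13.6 = 5511 s = 1.53 h

1.53 h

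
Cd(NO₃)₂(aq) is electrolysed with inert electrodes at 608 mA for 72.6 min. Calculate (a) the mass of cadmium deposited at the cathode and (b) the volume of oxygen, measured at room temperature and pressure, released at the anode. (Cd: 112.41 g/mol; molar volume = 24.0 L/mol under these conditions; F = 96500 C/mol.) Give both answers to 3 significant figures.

Q = 0.608 × 4356 = 2648 C; n(e⁻) = 2648 / 96500 = 0.02744 mol
Cathode: Cd²⁺ + 2e⁻ → Cd → n(Cd) = 0.02744/2 = 0.01372 mol → 1.54 g
Anode: 2H₂O → O₂ + 4H⁺ + 4e⁻ → n(O₂) = 0.02744/4 = 0.006860 mol → 0.165 L

1.54 g Cd; 0.165 L O₂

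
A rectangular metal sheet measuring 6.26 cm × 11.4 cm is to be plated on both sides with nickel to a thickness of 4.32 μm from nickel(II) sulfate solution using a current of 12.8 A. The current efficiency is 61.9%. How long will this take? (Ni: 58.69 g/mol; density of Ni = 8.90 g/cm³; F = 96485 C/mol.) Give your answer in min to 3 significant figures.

Plated area = 2 × 6.26 × 11.4 = 142.7 cm²
Volume = 142.7 × 4.32×10⁻⁴ cm = 0.06165 cm³
m(Ni) = 0.06165 × 8.90 = 0.5487 g
n(Ni) = 0.5487 / 58.69 = 0.009349 mol; n(e⁻) = 2 × 0.009349 = 0.01870 mol
Q = 0.01870 × 96485 / 0.619 = 2915 C
t = 2915 / 12.8 = 227.7 s = 3.80 min

3.80 min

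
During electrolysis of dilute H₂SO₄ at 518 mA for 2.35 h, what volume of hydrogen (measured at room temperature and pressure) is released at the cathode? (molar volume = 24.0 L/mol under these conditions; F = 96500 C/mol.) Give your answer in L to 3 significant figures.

Q = It = 0.518 × 8460 = 4382 C
n(e⁻) = Q/F = 4382/96500 = 0.04541 mol
2H⁺ + 2e⁻ → H₂, so n(H₂) = 0.04541 / 2 = 0.02271 mol
V = 0.02271 × 24.0 = 0.5450 L

0.545 L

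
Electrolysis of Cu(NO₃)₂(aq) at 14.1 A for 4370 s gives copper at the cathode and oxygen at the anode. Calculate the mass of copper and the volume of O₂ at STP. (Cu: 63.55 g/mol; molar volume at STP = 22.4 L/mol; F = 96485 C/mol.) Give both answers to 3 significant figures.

Q = 14.1 × 4370 = 61620 C; n(e⁻) = 61620 / 96485 = 0.6386 mol
Cathode: Cu²⁺ + 2e⁻ → Cu → n(Cu) = 0.6386/2 = 0.3193 mol → 20.3 g
Anode: 2H₂O → O₂ + 4H⁺ + 4e⁻ → n(O₂) = 0.6386/4 = 0.1597 mol → 3.58 L

20.3 g Cu; 3.58 L O₂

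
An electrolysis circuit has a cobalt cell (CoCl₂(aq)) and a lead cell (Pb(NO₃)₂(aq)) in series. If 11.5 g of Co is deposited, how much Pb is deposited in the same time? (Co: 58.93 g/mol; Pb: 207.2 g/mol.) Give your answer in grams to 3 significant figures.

40.4 g

n(Co) = 11.5 / 58.93 = 0.1951 mol
Co²⁺ + 2e⁻ → Co, so n(e⁻) = 2 × 0.1951 = 0.3902 mol
Since the cells are in series, n(e⁻) in the Pb cell is also 0.3902 mol.
Pb²⁺ + 2e⁻ → Pb, so n(Pb) = 0.3902 / 2 = 0.1951 mol
m(Pb) = 0.1951 × 207.2 = 40.4 g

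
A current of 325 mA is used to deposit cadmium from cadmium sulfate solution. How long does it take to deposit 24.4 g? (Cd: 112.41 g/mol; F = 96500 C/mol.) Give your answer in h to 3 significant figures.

35.8 h

n(Cd) = 24.4 / 112.41 = 0.2171 mol
Cd²⁺ + 2e⁻ → Cd, so n(e⁻) = 2 × 0.2171 = 0.4342 mol
Q = 0.4342 × 96500 = 41900 C
t = Q / I = 41900 / 0.325 = 1.289×10^5 s = 35.8 h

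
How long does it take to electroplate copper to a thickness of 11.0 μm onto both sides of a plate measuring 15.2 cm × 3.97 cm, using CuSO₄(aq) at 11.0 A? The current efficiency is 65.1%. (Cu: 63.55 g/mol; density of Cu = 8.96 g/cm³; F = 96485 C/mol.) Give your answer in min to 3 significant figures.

8.41 min

Plated area = 2 × 15.2 × 3.97 = 120.7 cm²
Volume = 120.7 × 11.0×10⁻⁴ cm = 0.1328 cm³
m(Cu) = 0.1328 × 8.96 = 1.190 g
n(Cu) = 1.190 / 63.55 = 0.01873 mol; n(e⁻) = 2 × 0.01873 = 0.03746 mol
Q = 0.03746 × 96485 / 0.651 = 5552 C
t = 5552 / 11.0 = 504.7 s = 8.41 min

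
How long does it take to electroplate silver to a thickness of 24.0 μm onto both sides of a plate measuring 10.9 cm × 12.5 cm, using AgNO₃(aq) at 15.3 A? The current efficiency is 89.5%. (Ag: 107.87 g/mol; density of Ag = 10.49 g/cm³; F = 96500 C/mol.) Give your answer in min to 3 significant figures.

Plated area = 2 × 10.9 × 12.5 = 272.5 cm²
Volume = 272.5 × 24.0×10⁻⁴ cm = 0.6540 cm³
m(Ag) = 0.6540 × 10.49 = 6.860 g
n(Ag) = 6.860 / 107.87 = 0.06360 mol; n(e⁻) = 0.06360 mol
Q = 0.06360 × 96500 / 0.895 = 6857 C
t = 6857 / 15.3 = 448.2 s = 7.47 min

7.47 min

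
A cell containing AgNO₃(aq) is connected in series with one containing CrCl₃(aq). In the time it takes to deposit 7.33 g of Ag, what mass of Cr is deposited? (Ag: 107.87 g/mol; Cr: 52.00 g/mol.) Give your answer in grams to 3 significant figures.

1.18 g

n(Ag) = 7.33 / 107.87 = 0.06795 mol
Ag⁺ + e⁻ → Ag, so n(e⁻) = 0.06795 mol
In series, the same 0.06795 mol of electrons flows through the second cell.
Cr³⁺ + 3e⁻ → Cr, so n(Cr) = 0.06795 / 3 = 0.02265 mol
m(Cr) = 0.02265 × 52.00 = 1.18 g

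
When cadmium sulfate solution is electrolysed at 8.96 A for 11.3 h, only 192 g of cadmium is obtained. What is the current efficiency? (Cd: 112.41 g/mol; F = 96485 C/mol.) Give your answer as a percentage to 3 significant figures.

Q = 8.96 × 40680 = 3.645×10^5 C
n(e⁻) = 3.645×10^5 / 96485 = 3.778 mol
Cd²⁺ + 2e⁻ → Cd, so theoretical n(Cd) = 1.889 mol → 212.3 g
Efficiency = 192 / 212.3 = 0.9044 = 90.4%

90.4%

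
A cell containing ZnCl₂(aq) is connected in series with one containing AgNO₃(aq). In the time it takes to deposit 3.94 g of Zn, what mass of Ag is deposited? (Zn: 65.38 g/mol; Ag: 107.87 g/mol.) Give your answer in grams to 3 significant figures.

n(Zn) = 3.94 / 65.38 = 0.06026 mol
Zn²⁺ + 2e⁻ → Zn, so n(e⁻) = 2 × 0.06026 = 0.1205 mol
Same current for the same time ⇒ same n(e⁻) = 0.1205 mol in both cells.
Ag⁺ + e⁻ → Ag, so n(Ag) = 0.1205 mol
m(Ag) = 0.1205 × 107.87 = 13.0 g

13.0 g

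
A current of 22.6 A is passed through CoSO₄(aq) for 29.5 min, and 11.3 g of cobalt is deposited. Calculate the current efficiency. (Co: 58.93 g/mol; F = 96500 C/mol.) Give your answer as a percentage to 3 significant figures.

92.5%

Q = 22.6 × 1770 = 40000 C
n(e⁻) = 40000 / 96500 = 0.4145 mol
Co²⁺ + 2e⁻ → Co, so theoretical n(Co) = 0.2073 mol → 12.22 g
Efficiency = 11.3 / 12.22 = 0.9247 = 92.5%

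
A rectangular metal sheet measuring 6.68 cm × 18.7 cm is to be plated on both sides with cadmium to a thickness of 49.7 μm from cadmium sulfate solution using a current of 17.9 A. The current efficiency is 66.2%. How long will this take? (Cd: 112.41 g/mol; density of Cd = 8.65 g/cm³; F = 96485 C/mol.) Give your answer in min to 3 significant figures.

25.9 min

Plated area = 2 × 6.68 × 18.7 = 249.8 cm²
Volume = 249.8 × 49.7×10⁻⁴ cm = 1.242 cm³
m(Cd) = 1.242 × 8.65 = 10.74 g
n(Cd) = 10.74 / 112.41 = 0.09554 mol; n(e⁻) = 2 × 0.09554 = 0.1911 mol
Q = 0.1911 × 96485 / 0.662 = 27850 C
t = 27850 / 17.9 = 1556 s = 25.9 min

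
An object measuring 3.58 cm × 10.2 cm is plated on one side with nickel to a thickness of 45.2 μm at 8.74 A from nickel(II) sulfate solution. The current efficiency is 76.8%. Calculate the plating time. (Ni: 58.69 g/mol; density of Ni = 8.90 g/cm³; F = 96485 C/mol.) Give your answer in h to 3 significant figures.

Plated area = 3.58 × 10.2 = 36.52 cm²
Volume = 36.52 × 45.2×10⁻⁴ cm = 0.1651 cm³
m(Ni) = 0.1651 × 8.90 = 1.469 g
n(Ni) = 1.469 / 58.69 = 0.02503 mol; n(e⁻) = 2 × 0.02503 = 0.05006 mol
Q = 0.05006 × 96485 / 0.768 = 6289 C
t = 6289 / 8.74 = 719.6 s = 0.200 h

0.200 h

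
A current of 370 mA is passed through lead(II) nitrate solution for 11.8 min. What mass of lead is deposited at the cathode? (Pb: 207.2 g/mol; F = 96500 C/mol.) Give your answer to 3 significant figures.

0.281 g

Q = It = 0.370 × 708 = 262.0 C
n(e⁻) = Q/F = 262.0/96500 = 0.002715 mol
Pb²⁺ + 2e⁻ → Pb, so n(Pb) = 0.002715 / 2 = 0.001358 mol
m = 0.001358 × 207.2 = 0.281 g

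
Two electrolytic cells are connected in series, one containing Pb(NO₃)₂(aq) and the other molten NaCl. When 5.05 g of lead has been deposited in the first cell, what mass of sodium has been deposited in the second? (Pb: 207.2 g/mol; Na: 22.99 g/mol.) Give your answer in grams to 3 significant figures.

1.12 g

n(Pb) = 5.05 / 207.2 = 0.02437 mol
Pb²⁺ + 2e⁻ → Pb, so n(e⁻) = 2 × 0.02437 = 0.04874 mol
In series, the same 0.04874 mol of electrons flows through the second cell.
Na⁺ + e⁻ → Na, so n(Na) = 0.04874 mol
m(Na) = 0.04874 × 22.99 = 1.12 g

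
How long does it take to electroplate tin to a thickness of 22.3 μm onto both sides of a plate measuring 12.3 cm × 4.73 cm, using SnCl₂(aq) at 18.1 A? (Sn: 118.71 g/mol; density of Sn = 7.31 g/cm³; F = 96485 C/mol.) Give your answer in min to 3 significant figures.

2.84 min

Plated area = 2 × 12.3 × 4.73 = 116.4 cm²
Volume = 116.4 × 22.3×10⁻⁴ cm = 0.2596 cm³
m(Sn) = 0.2596 × 7.31 = 1.898 g
n(Sn) = 1.898 / 118.71 = 0.01599 mol; n(e⁻) = 2 × 0.01599 = 0.03198 mol
Q = 0.03198 × 96485 = 3086 C
t = 3086 / 18.1 = 170.5 s = 2.84 min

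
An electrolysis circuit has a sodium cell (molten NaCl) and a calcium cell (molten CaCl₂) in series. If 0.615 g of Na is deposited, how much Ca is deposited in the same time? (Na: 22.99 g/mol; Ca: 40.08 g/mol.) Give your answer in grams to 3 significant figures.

n(Na) = 0.615 / 22.99 = 0.02675 mol
Na⁺ + e⁻ → Na, so n(e⁻) = 0.02675 mol
Same current for the same time ⇒ same n(e⁻) = 0.02675 mol in both cells.
Ca²⁺ + 2e⁻ → Ca, so n(Ca) = 0.02675 / 2 = 0.01338 mol
m(Ca) = 0.01338 × 40.08 = 0.536 g

0.536 g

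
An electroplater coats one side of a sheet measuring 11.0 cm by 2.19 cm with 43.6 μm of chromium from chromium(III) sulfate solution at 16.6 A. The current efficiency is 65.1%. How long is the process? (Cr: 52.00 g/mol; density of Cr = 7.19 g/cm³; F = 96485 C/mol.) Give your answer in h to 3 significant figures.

Plated area = 11.0 × 2.19 = 24.09 cm²
Volume = 24.09 × 43.6×10⁻⁴ cm = 0.1050 cm³
m(Cr) = 0.1050 × 7.19 = 0.7550 g
n(Cr) = 0.7550 / 52.00 = 0.01452 mol; n(e⁻) = 3 × 0.01452 = 0.04356 mol
Q = 0.04356 × 96485 / 0.651 = 6456 C
t = 6456 / 16.6 = 388.9 s = 0.108 h

0.108 h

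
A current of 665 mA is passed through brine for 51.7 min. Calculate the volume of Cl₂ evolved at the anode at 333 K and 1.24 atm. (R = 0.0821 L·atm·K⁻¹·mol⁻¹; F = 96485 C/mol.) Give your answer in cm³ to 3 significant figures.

Charge passed = 0.665 × 3102 = 2063 C
n(e⁻) = 2063 / 96485 = 0.02138 mol
2Cl⁻ → Cl₂ + 2e⁻, so n(Cl₂) = 0.02138 / 2 = 0.01069 mol
V = nRT/P = 0.01069 × 0.0821 × 333 / 1.24 = 0.2357 L
= 236 cm³

236 cm³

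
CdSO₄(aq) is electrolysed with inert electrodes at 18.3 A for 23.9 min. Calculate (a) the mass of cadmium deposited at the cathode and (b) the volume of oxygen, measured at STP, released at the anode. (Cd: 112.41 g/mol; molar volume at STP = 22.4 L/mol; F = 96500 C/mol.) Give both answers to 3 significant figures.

Q = 18.3 × 1434 = 26240 C; n(e⁻) = 26240 / 96500 = 0.2719 mol
Cathode: Cd²⁺ + 2e⁻ → Cd → n(Cd) = 0.2719/2 = 0.1360 mol → 15.3 g
Anode: 2H₂O → O₂ + 4H⁺ + 4e⁻ → n(O₂) = 0.2719/4 = 0.06798 mol → 1.52 L

15.3 g Cd; 1.52 L O₂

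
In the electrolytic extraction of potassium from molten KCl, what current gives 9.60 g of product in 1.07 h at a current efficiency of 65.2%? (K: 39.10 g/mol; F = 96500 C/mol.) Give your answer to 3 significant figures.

9.43 A

n(K) = 9.60 / 39.10 = 0.2455 mol
K⁺ + e⁻ → K, so n(e⁻) = 0.2455 mol
Q = 0.2455 × 96500 / 0.652 = 36340 C
I = Q / t = 36340 / 3852 s = 9.43 A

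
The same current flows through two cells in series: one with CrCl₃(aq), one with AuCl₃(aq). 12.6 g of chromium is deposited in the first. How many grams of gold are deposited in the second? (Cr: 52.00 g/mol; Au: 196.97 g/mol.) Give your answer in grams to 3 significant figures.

47.7 g

n(Cr) = 12.6 / 52.00 = 0.2423 mol
Cr³⁺ + 3e⁻ → Cr, so n(e⁻) = 3 × 0.2423 = 0.7269 mol
The cells are in series, so the same charge (and hence the same n(e⁻) = 0.7269 mol) passes through both.
Au³⁺ + 3e⁻ → Au, so n(Au) = 0.7269 / 3 = 0.2423 mol
m(Au) = 0.2423 × 196.97 = 47.7 g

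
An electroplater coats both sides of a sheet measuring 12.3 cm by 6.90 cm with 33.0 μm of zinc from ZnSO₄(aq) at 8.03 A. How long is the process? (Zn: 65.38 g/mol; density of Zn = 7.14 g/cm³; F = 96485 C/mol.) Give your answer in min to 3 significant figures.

Plated area = 2 × 12.3 × 6.90 = 169.7 cm²
Volume = 169.7 × 33.0×10⁻⁴ cm = 0.5600 cm³
m(Zn) = 0.5600 × 7.14 = 3.998 g
n(Zn) = 3.998 / 65.38 = 0.06115 mol; n(e⁻) = 2 × 0.06115 = 0.1223 mol
Q = 0.1223 × 96485 = 11800 C
t = 11800 / 8.03 = 1469 s = 24.5 min

24.5 min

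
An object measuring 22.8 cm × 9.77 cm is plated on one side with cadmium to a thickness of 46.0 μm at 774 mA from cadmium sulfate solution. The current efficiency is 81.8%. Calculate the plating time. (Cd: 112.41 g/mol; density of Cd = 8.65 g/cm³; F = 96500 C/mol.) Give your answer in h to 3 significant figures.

Plated area = 22.8 × 9.77 = 222.8 cm²
Volume = 222.8 × 46.0×10⁻⁴ cm = 1.025 cm³
m(Cd) = 1.025 × 8.65 = 8.866 g
n(Cd) = 8.866 / 112.41 = 0.07887 mol; n(e⁻) = 2 × 0.07887 = 0.1577 mol
Q = 0.1577 × 96500 / 0.818 = 18600 C
t = 18600 / 0.774 = 24030 s = 6.68 h

6.68 h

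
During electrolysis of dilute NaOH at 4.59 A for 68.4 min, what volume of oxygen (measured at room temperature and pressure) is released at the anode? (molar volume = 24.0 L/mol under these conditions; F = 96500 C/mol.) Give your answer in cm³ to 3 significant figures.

Q = 4.59 A × 4104 s = 18840 C
n(e⁻) = 18840 / 96500 = 0.1952 mol
2H₂O → O₂ + 4H⁺ + 4e⁻, so n(O₂) = 0.1952 / 4 = 0.04880 mol
V = 0.04880 × 24.0 = 1.171 L
= 1170 cm³

1170 cm³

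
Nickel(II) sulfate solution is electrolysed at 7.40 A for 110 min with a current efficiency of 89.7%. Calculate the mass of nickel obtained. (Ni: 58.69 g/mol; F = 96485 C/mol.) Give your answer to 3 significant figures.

13.3 g

Q = 7.40 × 6600 = 48840 C
n(e⁻) = 48840 / 96485 = 0.5062 mol
Ni²⁺ + 2e⁻ → Ni, so theoretical m(Ni) = 0.2531 × 58.69 = 14.85 g
Actual mass = 89.7% × 14.85 = 13.3 g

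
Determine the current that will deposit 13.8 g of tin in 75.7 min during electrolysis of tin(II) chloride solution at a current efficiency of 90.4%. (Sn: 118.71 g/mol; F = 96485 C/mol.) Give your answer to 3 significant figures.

5.46 A

n(Sn) = 13.8 / 118.71 = 0.1162 mol
Sn²⁺ + 2e⁻ → Sn, so n(e⁻) = 2 × 0.1162 = 0.2324 mol
Q = 0.2324 × 96485 / 0.904 = 24800 C
I = Q / t = 24800 / 4542 s = 5.46 A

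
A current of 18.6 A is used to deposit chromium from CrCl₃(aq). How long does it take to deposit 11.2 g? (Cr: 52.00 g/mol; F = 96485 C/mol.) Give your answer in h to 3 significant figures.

n(Cr) = 11.2 / 52.00 = 0.2154 mol
Cr³⁺ + 3e⁻ → Cr, so n(e⁻) = 3 × 0.2154 = 0.6462 mol
Q = 0.6462 × 96485 = 62350 C
t = Q / I = 62350 / 18.6 = 3352 s = 0.931 h

0.931 h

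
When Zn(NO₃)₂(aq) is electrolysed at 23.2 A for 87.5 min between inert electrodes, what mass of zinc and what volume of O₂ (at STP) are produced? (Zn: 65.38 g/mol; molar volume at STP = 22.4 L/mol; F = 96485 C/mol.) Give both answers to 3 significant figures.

41.3 g Zn; 7.07 L O₂

Q = 23.2 × 5250 = 1.218×10^5 C; n(e⁻) = 1.218×10^5 / 96485 = 1.262 mol
Cathode: Zn²⁺ + 2e⁻ → Zn → n(Zn) = 1.262/2 = 0.6310 mol → 41.3 g
Anode: 2H₂O → O₂ + 4H⁺ + 4e⁻ → n(O₂) = 1.262/4 = 0.3155 mol → 7.07 L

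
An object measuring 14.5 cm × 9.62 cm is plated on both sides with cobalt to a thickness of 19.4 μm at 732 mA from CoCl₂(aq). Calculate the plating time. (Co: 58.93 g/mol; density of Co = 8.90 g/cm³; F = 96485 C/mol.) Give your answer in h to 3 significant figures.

Plated area = 2 × 14.5 × 9.62 = 279.0 cm²
Volume = 279.0 × 19.4×10⁻⁴ cm = 0.5413 cm³
m(Co) = 0.5413 × 8.90 = 4.818 g
n(Co) = 4.818 / 58.93 = 0.08176 mol; n(e⁻) = 2 × 0.08176 = 0.1635 mol
Q = 0.1635 × 96485 = 15780 C
t = 15780 / 0.732 = 21560 s = 5.99 h

5.99 h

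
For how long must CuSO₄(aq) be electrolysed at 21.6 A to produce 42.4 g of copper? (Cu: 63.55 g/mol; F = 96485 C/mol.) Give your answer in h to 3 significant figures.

n(Cu) = 42.4 / 63.55 = 0.6672 mol
Cu²⁺ + 2e⁻ → Cu, so n(e⁻) = 2 × 0.6672 = 1.334 mol
Q = 1.334 × 96485 = 1.287×10^5 C
t = Q / I = 1.287×10^5 / 21.6 = 5958 s = 1.66 h

1.66 h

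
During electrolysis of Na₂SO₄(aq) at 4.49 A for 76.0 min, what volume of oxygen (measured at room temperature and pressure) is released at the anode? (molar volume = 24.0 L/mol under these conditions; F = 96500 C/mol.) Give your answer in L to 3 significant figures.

Q = 4.49 A × 4560 s = 20470 C
n(e⁻) = Q/F = 20470/96500 = 0.2121 mol
2H₂O → O₂ + 4H⁺ + 4e⁻, so n(O₂) = 0.2121 / 4 = 0.05303 mol
V = 0.05303 × 24.0 = 1.273 L

1.27 L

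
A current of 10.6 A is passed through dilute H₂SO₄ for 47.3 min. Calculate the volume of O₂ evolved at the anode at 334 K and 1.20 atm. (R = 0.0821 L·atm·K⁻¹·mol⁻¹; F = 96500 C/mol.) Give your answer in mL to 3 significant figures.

Charge passed = 10.6 × 2838 = 30080 C
Moles of electrons = 30080 / 96500 = 0.3117 mol
2H₂O → O₂ + 4H⁺ + 4e⁻, so n(O₂) = 0.3117 / 4 = 0.07793 mol
V = nRT/P = 0.07793 × 0.0821 × 334 / 1.20 = 1.781 L
= 1780 mL

1780 mL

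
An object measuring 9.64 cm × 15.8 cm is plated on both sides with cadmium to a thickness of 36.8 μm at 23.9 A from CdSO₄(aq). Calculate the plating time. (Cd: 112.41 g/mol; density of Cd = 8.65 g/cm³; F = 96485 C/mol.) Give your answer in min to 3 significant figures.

Plated area = 2 × 9.64 × 15.8 = 304.6 cm²
Volume = 304.6 × 36.8×10⁻⁴ cm = 1.121 cm³
m(Cd) = 1.121 × 8.65 = 9.697 g
n(Cd) = 9.697 / 112.41 = 0.08626 mol; n(e⁻) = 2 × 0.08626 = 0.1725 mol
Q = 0.1725 × 96485 = 16640 C
t = 16640 / 23.9 = 696.2 s = 11.6 min

11.6 min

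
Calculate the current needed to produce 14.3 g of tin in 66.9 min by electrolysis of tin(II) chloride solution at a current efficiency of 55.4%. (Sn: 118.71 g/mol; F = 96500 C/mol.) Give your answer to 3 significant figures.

n(Sn) = 14.3 / 118.71 = 0.1205 mol
Sn²⁺ + 2e⁻ → Sn, so n(e⁻) = 2 × 0.1205 = 0.2410 mol
Q = 0.2410 × 96500 / 0.554 = 41980 C
I = Q / t = 41980 / 4014 s = 10.5 A

10.5 A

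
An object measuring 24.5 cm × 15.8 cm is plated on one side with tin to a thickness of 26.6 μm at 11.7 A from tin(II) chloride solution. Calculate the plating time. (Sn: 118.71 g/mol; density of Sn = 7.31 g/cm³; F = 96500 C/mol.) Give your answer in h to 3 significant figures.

Plated area = 24.5 × 15.8 = 387.1 cm²
Volume = 387.1 × 26.6×10⁻⁴ cm = 1.030 cm³
m(Sn) = 1.030 × 7.31 = 7.529 g
n(Sn) = 7.529 / 118.71 = 0.06342 mol; n(e⁻) = 2 × 0.06342 = 0.1268 mol
Q = 0.1268 × 96500 = 12240 C
t = 12240 / 11.7 = 1046 s = 0.291 h

0.291 h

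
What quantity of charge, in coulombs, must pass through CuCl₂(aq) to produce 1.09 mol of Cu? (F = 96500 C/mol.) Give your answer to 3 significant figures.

2.10×10^5 C

Cu²⁺ + 2e⁻ → Cu, so n(e⁻) = 2 × 1.09 = 2.180 mol
Q = 2.180 × 96500 = 2.104×10^5 C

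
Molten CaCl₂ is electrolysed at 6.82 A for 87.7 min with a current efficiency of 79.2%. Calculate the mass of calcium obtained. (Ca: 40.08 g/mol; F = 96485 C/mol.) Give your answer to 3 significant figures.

5.90 g

Q = 6.82 × 5262 = 35890 C
n(e⁻) = 35890 / 96485 = 0.3720 mol
Ca²⁺ + 2e⁻ → Ca, so theoretical m(Ca) = 0.1860 × 40.08 = 7.455 g
Actual mass = 79.2% × 7.455 = 5.90 g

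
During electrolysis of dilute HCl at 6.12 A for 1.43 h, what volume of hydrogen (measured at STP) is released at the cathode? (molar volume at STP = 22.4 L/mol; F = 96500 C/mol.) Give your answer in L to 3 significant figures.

3.66 L

Charge passed = 6.12 × 5148 = 31510 C
n(e⁻) = 31510 / 96500 = 0.3265 mol
2H⁺ + 2e⁻ → H₂, so n(H₂) = 0.3265 / 2 = 0.1633 mol
V = 0.1633 × 22.4 = 3.658 L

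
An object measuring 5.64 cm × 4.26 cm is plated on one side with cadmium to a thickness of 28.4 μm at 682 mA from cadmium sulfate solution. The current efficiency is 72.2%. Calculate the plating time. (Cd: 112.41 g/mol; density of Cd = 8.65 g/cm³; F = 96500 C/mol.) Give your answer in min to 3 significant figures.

Plated area = 5.64 × 4.26 = 24.03 cm²
Volume = 24.03 × 28.4×10⁻⁴ cm = 0.06825 cm³
m(Cd) = 0.06825 × 8.65 = 0.5904 g
n(Cd) = 0.5904 / 112.41 = 0.005252 mol; n(e⁻) = 2 × 0.005252 = 0.01050 mol
Q = 0.01050 × 96500 / 0.722 = 1403 C
t = 1403 / 0.682 = 2057 s = 34.3 min

34.3 min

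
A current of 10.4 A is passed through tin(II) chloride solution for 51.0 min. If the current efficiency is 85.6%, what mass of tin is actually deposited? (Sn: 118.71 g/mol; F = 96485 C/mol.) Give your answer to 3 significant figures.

16.8 g

Q = 10.4 × 3060 = 31820 C
n(e⁻) = 31820 / 96485 = 0.3298 mol
Sn²⁺ + 2e⁻ → Sn, so theoretical m(Sn) = 0.1649 × 118.71 = 19.58 g
Actual mass = 85.6% × 19.58 = 16.8 g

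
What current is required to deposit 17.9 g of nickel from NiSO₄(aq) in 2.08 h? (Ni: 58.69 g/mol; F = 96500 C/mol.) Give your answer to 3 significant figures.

7.86 A

n(Ni) = 17.9 / 58.69 = 0.3050 mol
Ni²⁺ + 2e⁻ → Ni, so n(e⁻) = 2 × 0.3050 = 0.6100 mol
Q = 0.6100 × 96500 = 58870 C
I = Q / t = 58870 / 7488 s = 7.86 A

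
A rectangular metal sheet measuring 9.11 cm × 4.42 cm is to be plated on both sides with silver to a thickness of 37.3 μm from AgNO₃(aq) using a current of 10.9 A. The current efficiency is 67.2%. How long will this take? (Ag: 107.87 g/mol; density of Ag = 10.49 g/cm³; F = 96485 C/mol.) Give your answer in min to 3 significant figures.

6.41 min

Plated area = 2 × 9.11 × 4.42 = 80.53 cm²
Volume = 80.53 × 37.3×10⁻⁴ cm = 0.3004 cm³
m(Ag) = 0.3004 × 10.49 = 3.151 g
n(Ag) = 3.151 / 107.87 = 0.02921 mol; n(e⁻) = 0.02921 mol
Q = 0.02921 × 96485 / 0.672 = 4194 C
t = 4194 / 10.9 = 384.8 s = 6.41 min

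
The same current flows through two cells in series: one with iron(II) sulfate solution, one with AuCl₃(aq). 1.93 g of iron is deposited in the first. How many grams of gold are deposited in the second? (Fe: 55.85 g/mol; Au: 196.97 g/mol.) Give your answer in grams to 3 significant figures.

4.54 g

n(Fe) = 1.93 / 55.85 = 0.03456 mol
Fe²⁺ + 2e⁻ → Fe, so n(e⁻) = 2 × 0.03456 = 0.06912 mol
Since the cells are in series, n(e⁻) in the Au cell is also 0.06912 mol.
Au³⁺ + 3e⁻ → Au, so n(Au) = 0.06912 / 3 = 0.02304 mol
m(Au) = 0.02304 × 196.97 = 4.54 g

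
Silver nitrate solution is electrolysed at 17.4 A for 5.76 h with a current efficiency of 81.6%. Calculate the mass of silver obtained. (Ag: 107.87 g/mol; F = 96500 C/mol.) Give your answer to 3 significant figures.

329 g

Q = 17.4 × 20736 = 3.608×10^5 C
n(e⁻) = 3.608×10^5 / 96500 = 3.739 mol
Ag⁺ + e⁻ → Ag, so theoretical m(Ag) = 3.739 × 107.87 = 403.3 g
Actual mass = 81.6% × 403.3 = 329 g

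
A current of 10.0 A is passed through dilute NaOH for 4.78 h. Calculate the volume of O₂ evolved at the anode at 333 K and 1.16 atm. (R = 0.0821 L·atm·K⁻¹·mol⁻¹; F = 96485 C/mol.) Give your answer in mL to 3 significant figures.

10500 mL

Charge passed = 10.0 × 17208 = 1.721×10^5 C
Moles of electrons = 1.721×10^5 / 96485 = 1.784 mol
2H₂O → O₂ + 4H⁺ + 4e⁻, so n(O₂) = 1.784 / 4 = 0.4460 mol
V = nRT/P = 0.4460 × 0.0821 × 333 / 1.16 = 10.51 L
= 10500 mL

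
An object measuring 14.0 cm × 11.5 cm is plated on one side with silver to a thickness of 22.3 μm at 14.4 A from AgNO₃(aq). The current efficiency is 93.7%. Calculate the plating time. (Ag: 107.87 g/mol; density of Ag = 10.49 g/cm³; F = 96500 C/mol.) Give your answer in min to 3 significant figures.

4.16 min

Plated area = 14.0 × 11.5 = 161.0 cm²
Volume = 161.0 × 22.3×10⁻⁴ cm = 0.3590 cm³
m(Ag) = 0.3590 × 10.49 = 3.766 g
n(Ag) = 3.766 / 107.87 = 0.03491 mol; n(e⁻) = 0.03491 mol
Q = 0.03491 × 96500 / 0.937 = 3595 C
t = 3595 / 14.4 = 249.7 s = 4.16 min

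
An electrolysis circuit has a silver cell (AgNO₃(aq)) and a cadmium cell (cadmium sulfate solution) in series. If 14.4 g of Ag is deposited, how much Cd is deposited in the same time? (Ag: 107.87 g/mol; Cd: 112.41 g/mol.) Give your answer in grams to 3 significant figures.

n(Ag) = 14.4 / 107.87 = 0.1335 mol
Ag⁺ + e⁻ → Ag, so n(e⁻) = 0.1335 mol
In series, the same 0.1335 mol of electrons flows through the second cell.
Cd²⁺ + 2e⁻ → Cd, so n(Cd) = 0.1335 / 2 = 0.06675 mol
m(Cd) = 0.06675 × 112.41 = 7.50 g

7.50 g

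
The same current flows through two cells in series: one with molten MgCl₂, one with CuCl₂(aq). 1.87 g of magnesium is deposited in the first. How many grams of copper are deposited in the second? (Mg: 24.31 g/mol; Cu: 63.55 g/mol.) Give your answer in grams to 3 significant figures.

4.89 g

n(Mg) = 1.87 / 24.31 = 0.07692 mol
Mg²⁺ + 2e⁻ → Mg, so n(e⁻) = 2 × 0.07692 = 0.1538 mol
In series, the same 0.1538 mol of electrons flows through the second cell.
Cu²⁺ + 2e⁻ → Cu, so n(Cu) = 0.1538 / 2 = 0.07690 mol
m(Cu) = 0.07690 × 63.55 = 4.89 g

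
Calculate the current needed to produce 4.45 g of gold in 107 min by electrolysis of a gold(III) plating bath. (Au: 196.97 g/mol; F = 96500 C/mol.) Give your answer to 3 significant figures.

1.02 A

n(Au) = 4.45 / 196.97 = 0.02259 mol
Au³⁺ + 3e⁻ → Au, so n(e⁻) = 3 × 0.02259 = 0.06777 mol
Q = 0.06777 × 96500 = 6540 C
I = Q / t = 6540 / 6420 s = 1.02 A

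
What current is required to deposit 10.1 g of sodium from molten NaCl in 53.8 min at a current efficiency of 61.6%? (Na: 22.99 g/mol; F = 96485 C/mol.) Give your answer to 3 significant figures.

21.3 A

n(Na) = 10.1 / 22.99 = 0.4393 mol
Na⁺ + e⁻ → Na, so n(e⁻) = 0.4393 mol
Q = 0.4393 × 96485 / 0.616 = 68810 C
I = Q / t = 68810 / 3228 s = 21.3 A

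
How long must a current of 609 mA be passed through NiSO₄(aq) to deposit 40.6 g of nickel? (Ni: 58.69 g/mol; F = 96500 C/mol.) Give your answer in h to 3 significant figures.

60.9 h

n(Ni) = 40.6 / 58.69 = 0.6918 mol
Ni²⁺ + 2e⁻ → Ni, so n(e⁻) = 2 × 0.6918 = 1.384 mol
Q = 1.384 × 96500 = 1.336×10^5 C
t = Q / I = 1.336×10^5 / 0.609 = 2.194×10^5 s = 60.9 h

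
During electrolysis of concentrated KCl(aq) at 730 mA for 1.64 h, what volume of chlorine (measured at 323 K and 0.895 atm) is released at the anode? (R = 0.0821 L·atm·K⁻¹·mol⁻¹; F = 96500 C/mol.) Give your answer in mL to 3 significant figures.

Q = 0.730 A × 5904 s = 4310 C
n(e⁻) = Q/F = 4310/96500 = 0.04466 mol
2Cl⁻ → Cl₂ + 2e⁻, so n(Cl₂) = 0.04466 / 2 = 0.02233 mol
V = nRT/P = 0.02233 × 0.0821 × 323 / 0.895 = 0.6616 L
= 662 mL

662 mL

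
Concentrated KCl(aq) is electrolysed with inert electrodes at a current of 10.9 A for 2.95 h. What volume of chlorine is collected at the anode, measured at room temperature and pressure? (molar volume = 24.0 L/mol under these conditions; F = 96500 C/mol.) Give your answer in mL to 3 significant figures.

Q = It = 10.9 × 10620 = 1.158×10^5 C
Moles of electrons = 1.158×10^5 / 96500 = 1.200 mol
2Cl⁻ → Cl₂ + 2e⁻, so n(Cl₂) = 1.200 / 2 = 0.6000 mol
V = 0.6000 × 24.0 = 14.40 L
= 14400 mL

14400 mL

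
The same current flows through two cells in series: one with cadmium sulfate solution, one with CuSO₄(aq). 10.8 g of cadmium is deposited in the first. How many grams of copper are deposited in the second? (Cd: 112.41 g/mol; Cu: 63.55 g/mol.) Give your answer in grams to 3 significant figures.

n(Cd) = 10.8 / 112.41 = 0.09608 mol
Cd²⁺ + 2e⁻ → Cd, so n(e⁻) = 2 × 0.09608 = 0.1922 mol
In series, the same 0.1922 mol of electrons flows through the second cell.
Cu²⁺ + 2e⁻ → Cu, so n(Cu) = 0.1922 / 2 = 0.09610 mol
m(Cu) = 0.09610 × 63.55 = 6.11 g

6.11 g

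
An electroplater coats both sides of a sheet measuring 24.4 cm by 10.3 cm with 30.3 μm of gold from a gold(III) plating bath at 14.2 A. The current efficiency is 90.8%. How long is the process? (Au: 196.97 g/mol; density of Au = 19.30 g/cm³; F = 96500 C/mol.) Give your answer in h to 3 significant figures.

Plated area = 2 × 24.4 × 10.3 = 502.6 cm²
Volume = 502.6 × 30.3×10⁻⁴ cm = 1.523 cm³
m(Au) = 1.523 × 19.30 = 29.39 g
n(Au) = 29.39 / 196.97 = 0.1492 mol; n(e⁻) = 3 × 0.1492 = 0.4476 mol
Q = 0.4476 × 96500 / 0.908 = 47570 C
t = 47570 / 14.2 = 3350 s = 0.931 h

0.931 h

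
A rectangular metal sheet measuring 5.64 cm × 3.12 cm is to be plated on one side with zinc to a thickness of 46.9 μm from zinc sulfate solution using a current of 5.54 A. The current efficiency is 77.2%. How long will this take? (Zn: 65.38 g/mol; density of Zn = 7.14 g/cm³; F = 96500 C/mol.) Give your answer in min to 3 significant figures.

Plated area = 5.64 × 3.12 = 17.60 cm²
Volume = 17.60 × 46.9×10⁻⁴ cm = 0.08254 cm³
m(Zn) = 0.08254 × 7.14 = 0.5893 g
n(Zn) = 0.5893 / 65.38 = 0.009013 mol; n(e⁻) = 2 × 0.009013 = 0.01803 mol
Q = 0.01803 × 96500 / 0.772 = 2254 C
t = 2254 / 5.54 = 406.9 s = 6.78 min

6.78 min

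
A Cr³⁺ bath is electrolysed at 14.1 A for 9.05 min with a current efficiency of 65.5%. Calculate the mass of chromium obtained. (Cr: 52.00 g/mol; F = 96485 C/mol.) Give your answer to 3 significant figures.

Q = 14.1 × 543 = 7656 C
n(e⁻) = 7656 / 96485 = 0.07935 mol
Cr³⁺ + 3e⁻ → Cr, so theoretical m(Cr) = 0.02645 × 52.00 = 1.375 g
Actual mass = 65.5% × 1.375 = 0.901 g

0.901 g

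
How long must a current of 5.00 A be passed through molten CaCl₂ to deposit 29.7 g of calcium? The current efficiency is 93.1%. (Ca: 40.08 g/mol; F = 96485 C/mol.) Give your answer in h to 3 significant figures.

n(Ca) = 29.7 / 40.08 = 0.7410 mol
Ca²⁺ + 2e⁻ → Ca, so n(e⁻) = 2 × 0.7410 = 1.482 mol
Q = 1.482 × 96485 / 0.931 = 1.536×10^5 C
t = Q / I = 1.536×10^5 / 5.00 = 30720 s = 8.53 h

8.53 h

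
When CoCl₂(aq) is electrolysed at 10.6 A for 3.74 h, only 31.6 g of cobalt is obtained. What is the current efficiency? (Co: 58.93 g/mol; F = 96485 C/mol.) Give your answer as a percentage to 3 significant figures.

72.5%

Q = 10.6 × 13464 = 1.427×10^5 C
n(e⁻) = 1.427×10^5 / 96485 = 1.479 mol
Co²⁺ + 2e⁻ → Co, so theoretical n(Co) = 0.7395 mol → 43.58 g
Efficiency = 31.6 / 43.58 = 0.7251 = 72.5%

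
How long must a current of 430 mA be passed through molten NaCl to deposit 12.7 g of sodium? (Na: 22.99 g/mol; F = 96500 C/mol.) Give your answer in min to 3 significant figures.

n(Na) = 12.7 / 22.99 = 0.5524 mol
Na⁺ + e⁻ → Na, so n(e⁻) = 0.5524 mol
Q = 0.5524 × 96500 = 53310 C
t = Q / I = 53310 / 0.430 = 1.240×10^5 s = 2070 min

2070 min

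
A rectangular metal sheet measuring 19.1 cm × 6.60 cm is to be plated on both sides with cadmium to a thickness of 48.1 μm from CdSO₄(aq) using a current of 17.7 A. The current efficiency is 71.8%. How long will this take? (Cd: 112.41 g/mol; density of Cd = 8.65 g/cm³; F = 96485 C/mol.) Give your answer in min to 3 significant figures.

23.6 min

Plated area = 2 × 19.1 × 6.60 = 252.1 cm²
Volume = 252.1 × 48.1×10⁻⁴ cm = 1.213 cm³
m(Cd) = 1.213 × 8.65 = 10.49 g
n(Cd) = 10.49 / 112.41 = 0.09332 mol; n(e⁻) = 2 × 0.09332 = 0.1866 mol
Q = 0.1866 × 96485 / 0.718 = 25080 C
t = 25080 / 17.7 = 1417 s = 23.6 min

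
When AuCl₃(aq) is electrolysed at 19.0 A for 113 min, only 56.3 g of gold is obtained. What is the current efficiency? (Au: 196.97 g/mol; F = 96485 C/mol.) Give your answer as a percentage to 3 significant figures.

Q = 19.0 × 6780 = 1.288×10^5 C
n(e⁻) = 1.288×10^5 / 96485 = 1.335 mol
Au³⁺ + 3e⁻ → Au, so theoretical n(Au) = 0.4450 mol → 87.65 g
Efficiency = 56.3 / 87.65 = 0.6423 = 64.2%

64.2%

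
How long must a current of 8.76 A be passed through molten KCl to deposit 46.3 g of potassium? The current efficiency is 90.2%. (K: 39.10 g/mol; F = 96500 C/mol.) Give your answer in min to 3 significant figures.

n(K) = 46.3 / 39.10 = 1.184 mol
K⁺ + e⁻ → K, so n(e⁻) = 1.184 mol
Q = 1.184 × 96500 / 0.902 = 1.267×10^5 C
t = Q / I = 1.267×10^5 / 8.76 = 14460 s = 241 min

241 min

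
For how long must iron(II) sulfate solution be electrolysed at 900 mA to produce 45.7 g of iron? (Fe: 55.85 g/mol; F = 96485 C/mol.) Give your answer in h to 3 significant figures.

n(Fe) = 45.7 / 55.85 = 0.8183 mol
Fe²⁺ + 2e⁻ → Fe, so n(e⁻) = 2 × 0.8183 = 1.637 mol
Q = 1.637 × 96485 = 1.579×10^5 C
t = Q / I = 1.579×10^5 / 0.900 = 1.754×10^5 s = 48.7 h

48.7 h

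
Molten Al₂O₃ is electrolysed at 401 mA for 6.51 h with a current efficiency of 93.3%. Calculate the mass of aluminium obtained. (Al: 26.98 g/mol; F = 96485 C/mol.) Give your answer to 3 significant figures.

Q = 0.401 × 23436 = 9398 C
n(e⁻) = 9398 / 96485 = 0.09740 mol
Al³⁺ + 3e⁻ → Al, so theoretical m(Al) = 0.03247 × 26.98 = 0.8760 g
Actual mass = 93.3% × 0.8760 = 0.817 g

0.817 g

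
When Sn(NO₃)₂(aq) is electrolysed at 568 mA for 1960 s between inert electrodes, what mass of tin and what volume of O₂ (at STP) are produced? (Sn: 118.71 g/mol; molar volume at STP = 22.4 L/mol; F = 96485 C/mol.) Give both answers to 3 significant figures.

0.685 g Sn; 0.0646 L O₂

Q = 0.568 × 1960 = 1113 C; n(e⁻) = 1113 / 96485 = 0.01154 mol
Cathode: Sn²⁺ + 2e⁻ → Sn → n(Sn) = 0.01154/2 = 0.005770 mol → 0.685 g
Anode: 2H₂O → O₂ + 4H⁺ + 4e⁻ → n(O₂) = 0.01154/4 = 0.002885 mol → 0.0646 L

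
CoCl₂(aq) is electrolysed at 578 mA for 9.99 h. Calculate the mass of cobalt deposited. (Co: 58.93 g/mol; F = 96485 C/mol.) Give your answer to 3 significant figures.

Charge passed = 0.578 × 35964 = 20790 C
n(e⁻) = 20790 / 96485 = 0.2155 mol
Co²⁺ + 2e⁻ → Co, so n(Co) = 0.2155 / 2 = 0.1078 mol
m = 0.1078 × 58.93 = 6.35 g

6.35 g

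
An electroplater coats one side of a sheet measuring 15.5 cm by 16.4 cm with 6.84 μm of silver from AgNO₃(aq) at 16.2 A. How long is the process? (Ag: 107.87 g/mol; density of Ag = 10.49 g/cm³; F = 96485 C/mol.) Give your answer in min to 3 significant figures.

1.68 min

Plated area = 15.5 × 16.4 = 254.2 cm²
Volume = 254.2 × 6.84×10⁻⁴ cm = 0.1739 cm³
m(Ag) = 0.1739 × 10.49 = 1.824 g
n(Ag) = 1.824 / 107.87 = 0.01691 mol; n(e⁻) = 0.01691 mol
Q = 0.01691 × 96485 = 1632 C
t = 1632 / 16.2 = 100.7 s = 1.68 min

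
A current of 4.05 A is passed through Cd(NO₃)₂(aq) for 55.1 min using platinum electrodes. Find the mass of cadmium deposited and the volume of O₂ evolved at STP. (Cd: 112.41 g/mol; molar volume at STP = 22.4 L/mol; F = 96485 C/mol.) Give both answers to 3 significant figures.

Q = 4.05 × 3306 = 13390 C; n(e⁻) = 13390 / 96485 = 0.1388 mol
Cathode: Cd²⁺ + 2e⁻ → Cd → n(Cd) = 0.1388/2 = 0.06940 mol → 7.80 g
Anode: 2H₂O → O₂ + 4H⁺ + 4e⁻ → n(O₂) = 0.1388/4 = 0.03470 mol → 0.777 L

7.80 g Cd; 0.777 L O₂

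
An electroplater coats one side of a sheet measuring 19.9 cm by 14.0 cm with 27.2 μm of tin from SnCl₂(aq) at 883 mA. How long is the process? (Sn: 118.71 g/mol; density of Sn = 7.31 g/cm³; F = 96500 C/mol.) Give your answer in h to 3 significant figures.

2.83 h

Plated area = 19.9 × 14.0 = 278.6 cm²
Volume = 278.6 × 27.2×10⁻⁴ cm = 0.7578 cm³
m(Sn) = 0.7578 × 7.31 = 5.540 g
n(Sn) = 5.540 / 118.71 = 0.04667 mol; n(e⁻) = 2 × 0.04667 = 0.09334 mol
Q = 0.09334 × 96500 = 9007 C
t = 9007 / 0.883 = 10200 s = 2.83 h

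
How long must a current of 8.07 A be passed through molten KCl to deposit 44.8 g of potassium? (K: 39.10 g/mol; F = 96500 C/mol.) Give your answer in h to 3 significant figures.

3.81 h

n(K) = 44.8 / 39.10 = 1.146 mol
K⁺ + e⁻ → K, so n(e⁻) = 1.146 mol
Q = 1.146 × 96500 = 1.106×10^5 C
t = Q / I = 1.106×10^5 / 8.07 = 13710 s = 3.81 h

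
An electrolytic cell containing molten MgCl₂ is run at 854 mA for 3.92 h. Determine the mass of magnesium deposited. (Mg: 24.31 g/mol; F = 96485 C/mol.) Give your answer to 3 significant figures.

Q = 0.854 A × 14112 s = 12050 C
n(e⁻) = Q/F = 12050/96485 = 0.1249 mol
Mg²⁺ + 2e⁻ → Mg, so n(Mg) = 0.1249 / 2 = 0.06245 mol
m = 0.06245 × 24.31 = 1.52 g

1.52 g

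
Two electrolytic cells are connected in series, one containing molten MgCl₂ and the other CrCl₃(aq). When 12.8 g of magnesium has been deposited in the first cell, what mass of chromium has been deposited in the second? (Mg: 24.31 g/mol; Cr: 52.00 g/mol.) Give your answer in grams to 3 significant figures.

18.3 g

n(Mg) = 12.8 / 24.31 = 0.5265 mol
Mg²⁺ + 2e⁻ → Mg, so n(e⁻) = 2 × 0.5265 = 1.053 mol
In series, the same 1.053 mol of electrons flows through the second cell.
Cr³⁺ + 3e⁻ → Cr, so n(Cr) = 1.053 / 3 = 0.3510 mol
m(Cr) = 0.3510 × 52.00 = 18.3 g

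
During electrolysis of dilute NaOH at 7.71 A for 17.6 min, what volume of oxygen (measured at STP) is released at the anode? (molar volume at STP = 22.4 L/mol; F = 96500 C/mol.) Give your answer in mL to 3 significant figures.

472 mL

Q = It = 7.71 × 1056 = 8142 C
n(e⁻) = Q/F = 8142/96500 = 0.08437 mol
2H₂O → O₂ + 4H⁺ + 4e⁻, so n(O₂) = 0.08437 / 4 = 0.02109 mol
V = 0.02109 × 22.4 = 0.4724 L
= 472 mL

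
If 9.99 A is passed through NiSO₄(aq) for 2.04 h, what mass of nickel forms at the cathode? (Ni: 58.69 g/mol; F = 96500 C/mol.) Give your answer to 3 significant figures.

Q = It = 9.99 × 7344 = 73370 C
n(e⁻) = 73370 / 96500 = 0.7603 mol
Ni²⁺ + 2e⁻ → Ni, so n(Ni) = 0.7603 / 2 = 0.3802 mol
m = 0.3802 × 58.69 = 22.3 g

22.3 g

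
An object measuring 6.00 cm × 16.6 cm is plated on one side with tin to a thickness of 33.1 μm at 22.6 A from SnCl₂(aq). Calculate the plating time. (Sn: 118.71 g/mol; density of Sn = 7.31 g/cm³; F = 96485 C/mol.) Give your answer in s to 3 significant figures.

Plated area = 6.00 × 16.6 = 99.60 cm²
Volume = 99.60 × 33.1×10⁻⁴ cm = 0.3297 cm³
m(Sn) = 0.3297 × 7.31 = 2.410 g
n(Sn) = 2.410 / 118.71 = 0.02030 mol; n(e⁻) = 2 × 0.02030 = 0.04060 mol
Q = 0.04060 × 96485 = 3917 C
t = 3917 / 22.6 = 173.3 s

173 s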